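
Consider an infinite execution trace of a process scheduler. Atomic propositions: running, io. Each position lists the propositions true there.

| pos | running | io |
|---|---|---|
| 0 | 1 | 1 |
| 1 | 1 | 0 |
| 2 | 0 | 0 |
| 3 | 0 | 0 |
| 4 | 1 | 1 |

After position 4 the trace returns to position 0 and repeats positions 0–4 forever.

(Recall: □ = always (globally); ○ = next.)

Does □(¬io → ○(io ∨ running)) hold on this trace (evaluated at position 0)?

¬io → ○(io ∨ running) must hold at every position from 0 onward. It fails at position 1, so □(¬io → ○(io ∨ running)) is false.
Positions where ¬io holds: 1, 2, 3.
Check ○(io ∨ running) at each: 1→fails, 2→fails, 3→ok.

Violated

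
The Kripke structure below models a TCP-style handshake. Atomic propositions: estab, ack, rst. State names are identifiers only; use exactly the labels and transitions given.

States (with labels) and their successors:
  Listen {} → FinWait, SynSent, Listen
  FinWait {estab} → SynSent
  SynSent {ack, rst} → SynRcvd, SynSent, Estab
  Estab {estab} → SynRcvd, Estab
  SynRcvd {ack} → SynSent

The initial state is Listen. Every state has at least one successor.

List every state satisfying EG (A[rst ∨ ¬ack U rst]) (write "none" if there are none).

States satisfying A[rst ∨ ¬ack U rst]: {FinWait, SynSent}.
States satisfying EG (A[rst ∨ ¬ack U rst]): {FinWait, SynSent}.

{FinWait, SynSent}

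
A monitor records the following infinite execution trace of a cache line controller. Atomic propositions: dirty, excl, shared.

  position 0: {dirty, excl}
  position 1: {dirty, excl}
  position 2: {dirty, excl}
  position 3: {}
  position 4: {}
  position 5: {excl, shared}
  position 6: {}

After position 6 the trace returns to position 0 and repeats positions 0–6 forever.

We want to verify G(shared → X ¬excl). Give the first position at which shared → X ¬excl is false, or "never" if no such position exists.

never

shared → X ¬excl holds at every position 0..6, and those are all the positions the trace ever visits, so the invariant G(shared → X ¬excl) is never violated.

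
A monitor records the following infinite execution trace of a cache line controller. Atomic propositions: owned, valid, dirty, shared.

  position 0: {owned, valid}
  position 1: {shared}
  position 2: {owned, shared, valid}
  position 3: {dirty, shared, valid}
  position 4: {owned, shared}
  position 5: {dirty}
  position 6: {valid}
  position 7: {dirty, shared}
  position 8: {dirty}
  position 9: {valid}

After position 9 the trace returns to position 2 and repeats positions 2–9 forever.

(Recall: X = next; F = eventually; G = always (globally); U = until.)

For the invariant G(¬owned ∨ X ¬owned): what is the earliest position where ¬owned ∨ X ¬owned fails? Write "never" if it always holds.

never

¬owned ∨ X ¬owned holds at every position 0..9, and those are all the positions the trace ever visits, so the invariant G(¬owned ∨ X ¬owned) is never violated.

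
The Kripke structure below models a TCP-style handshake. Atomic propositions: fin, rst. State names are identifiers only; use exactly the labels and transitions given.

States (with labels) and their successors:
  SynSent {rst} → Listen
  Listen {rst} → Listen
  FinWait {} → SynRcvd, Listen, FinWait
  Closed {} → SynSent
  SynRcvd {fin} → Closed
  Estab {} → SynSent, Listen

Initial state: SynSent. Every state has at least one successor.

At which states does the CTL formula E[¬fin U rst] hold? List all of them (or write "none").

States satisfying ¬fin: {SynSent, Listen, FinWait, Closed, Estab}.
States satisfying rst: {SynSent, Listen}.
States satisfying E[¬fin U rst]: {SynSent, Listen, FinWait, Closed, Estab}.

{SynSent, Listen, FinWait, Closed, Estab}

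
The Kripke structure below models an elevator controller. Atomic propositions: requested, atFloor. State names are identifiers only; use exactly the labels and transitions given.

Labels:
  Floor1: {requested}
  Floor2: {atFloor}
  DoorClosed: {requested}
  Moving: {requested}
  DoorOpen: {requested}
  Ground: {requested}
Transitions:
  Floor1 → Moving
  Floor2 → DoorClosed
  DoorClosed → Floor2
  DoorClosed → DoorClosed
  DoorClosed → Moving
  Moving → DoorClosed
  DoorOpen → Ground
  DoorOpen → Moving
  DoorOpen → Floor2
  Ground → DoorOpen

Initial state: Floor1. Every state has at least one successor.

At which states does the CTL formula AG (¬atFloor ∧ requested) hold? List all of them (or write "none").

none

States satisfying ¬atFloor ∧ requested: {Floor1, DoorClosed, Moving, DoorOpen, Ground}.
States satisfying AG (¬atFloor ∧ requested): ∅.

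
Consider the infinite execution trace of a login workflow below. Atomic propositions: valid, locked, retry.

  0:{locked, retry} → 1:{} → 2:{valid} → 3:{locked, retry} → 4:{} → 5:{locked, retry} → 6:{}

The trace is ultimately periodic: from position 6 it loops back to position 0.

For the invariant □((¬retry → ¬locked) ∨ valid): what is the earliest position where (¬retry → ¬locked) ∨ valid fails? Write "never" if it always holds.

never

(¬retry → ¬locked) ∨ valid holds at every position 0..6, and those are all the positions the trace ever visits, so the invariant □((¬retry → ¬locked) ∨ valid) is never violated.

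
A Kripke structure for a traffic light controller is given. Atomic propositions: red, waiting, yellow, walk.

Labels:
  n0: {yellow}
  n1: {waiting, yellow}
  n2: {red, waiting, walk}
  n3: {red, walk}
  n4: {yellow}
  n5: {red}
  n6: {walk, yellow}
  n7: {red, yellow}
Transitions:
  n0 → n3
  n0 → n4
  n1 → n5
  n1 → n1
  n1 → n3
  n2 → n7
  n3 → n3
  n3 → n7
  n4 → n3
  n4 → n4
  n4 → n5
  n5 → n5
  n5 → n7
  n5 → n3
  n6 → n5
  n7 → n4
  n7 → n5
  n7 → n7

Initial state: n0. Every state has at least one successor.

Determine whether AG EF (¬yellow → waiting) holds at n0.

States satisfying EF (¬yellow → waiting): {n0, n1, n2, n3, n4, n5, n6, n7}.
States satisfying AG EF (¬yellow → waiting): {n0, n1, n2, n3, n4, n5, n6, n7}.
Every state reachable from n0 satisfies EF (¬yellow → waiting).
n0 ∈ Sat(AG EF (¬yellow → waiting)).

Holds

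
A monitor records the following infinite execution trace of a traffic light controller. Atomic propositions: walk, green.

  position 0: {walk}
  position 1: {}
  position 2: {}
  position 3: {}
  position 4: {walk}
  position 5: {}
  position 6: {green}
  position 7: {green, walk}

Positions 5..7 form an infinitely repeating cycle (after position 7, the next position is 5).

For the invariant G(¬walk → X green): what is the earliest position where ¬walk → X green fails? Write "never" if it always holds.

Check ¬walk → X green at each position in order: 0 ✓.
At position 1 the labels are {} and the next position 2 has {}, so ¬walk → X green is false there. This is the first violation.

1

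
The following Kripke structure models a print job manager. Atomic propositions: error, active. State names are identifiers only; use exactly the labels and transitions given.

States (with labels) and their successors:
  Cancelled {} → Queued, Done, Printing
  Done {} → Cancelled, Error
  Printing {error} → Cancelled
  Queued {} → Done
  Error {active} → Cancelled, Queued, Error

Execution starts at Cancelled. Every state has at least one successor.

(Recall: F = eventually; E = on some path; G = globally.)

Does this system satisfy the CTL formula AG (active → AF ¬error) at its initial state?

Yes

States satisfying active → AF ¬error: {Cancelled, Done, Printing, Queued, Error}.
States satisfying AG (active → AF ¬error): {Cancelled, Done, Printing, Queued, Error}.
Every state reachable from Cancelled satisfies active → AF ¬error.
Cancelled ∈ Sat(AG (active → AF ¬error)).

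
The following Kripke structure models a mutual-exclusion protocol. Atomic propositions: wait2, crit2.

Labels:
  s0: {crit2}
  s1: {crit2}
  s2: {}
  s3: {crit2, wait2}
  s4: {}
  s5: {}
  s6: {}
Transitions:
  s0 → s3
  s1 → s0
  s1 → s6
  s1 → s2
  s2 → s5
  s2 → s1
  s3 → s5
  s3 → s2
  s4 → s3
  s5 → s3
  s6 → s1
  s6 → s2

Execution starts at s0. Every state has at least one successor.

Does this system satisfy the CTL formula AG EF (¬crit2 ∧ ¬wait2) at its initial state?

States satisfying EF (¬crit2 ∧ ¬wait2): {s0, s1, s2, s3, s4, s5, s6}.
States satisfying AG EF (¬crit2 ∧ ¬wait2): {s0, s1, s2, s3, s4, s5, s6}.
Every state reachable from s0 satisfies EF (¬crit2 ∧ ¬wait2).
s0 ∈ Sat(AG EF (¬crit2 ∧ ¬wait2)).

Yes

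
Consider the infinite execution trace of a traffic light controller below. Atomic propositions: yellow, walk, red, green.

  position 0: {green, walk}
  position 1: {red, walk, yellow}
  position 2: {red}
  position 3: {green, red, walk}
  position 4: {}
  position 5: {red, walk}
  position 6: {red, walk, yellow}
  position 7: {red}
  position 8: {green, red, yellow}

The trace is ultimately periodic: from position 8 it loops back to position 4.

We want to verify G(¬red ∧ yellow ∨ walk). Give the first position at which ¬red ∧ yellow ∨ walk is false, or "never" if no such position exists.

Check ¬red ∧ yellow ∨ walk at each position in order: 0 ✓, 1 ✓.
At position 2 the labels are {red}, so ¬red ∧ yellow ∨ walk is false there. This is the first violation.

2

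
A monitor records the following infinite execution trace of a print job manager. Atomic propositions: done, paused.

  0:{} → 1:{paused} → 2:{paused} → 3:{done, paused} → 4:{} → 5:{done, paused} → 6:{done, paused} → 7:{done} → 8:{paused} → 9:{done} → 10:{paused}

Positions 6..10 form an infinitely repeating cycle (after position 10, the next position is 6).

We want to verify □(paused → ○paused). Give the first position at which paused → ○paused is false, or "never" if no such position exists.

Check paused → ○paused at each position in order: 0 ✓, 1 ✓, 2 ✓.
At position 3 the labels are {done, paused} and the next position 4 has {}, so paused → ○paused is false there. This is the first violation.

3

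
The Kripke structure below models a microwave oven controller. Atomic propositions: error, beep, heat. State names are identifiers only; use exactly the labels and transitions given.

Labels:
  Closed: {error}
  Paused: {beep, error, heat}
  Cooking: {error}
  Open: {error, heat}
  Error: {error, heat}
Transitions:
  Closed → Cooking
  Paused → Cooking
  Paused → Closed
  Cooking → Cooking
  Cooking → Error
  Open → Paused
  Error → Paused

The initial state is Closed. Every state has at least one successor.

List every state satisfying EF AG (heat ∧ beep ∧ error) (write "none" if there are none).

States satisfying AG (heat ∧ beep ∧ error): ∅.
States satisfying EF AG (heat ∧ beep ∧ error): ∅.

none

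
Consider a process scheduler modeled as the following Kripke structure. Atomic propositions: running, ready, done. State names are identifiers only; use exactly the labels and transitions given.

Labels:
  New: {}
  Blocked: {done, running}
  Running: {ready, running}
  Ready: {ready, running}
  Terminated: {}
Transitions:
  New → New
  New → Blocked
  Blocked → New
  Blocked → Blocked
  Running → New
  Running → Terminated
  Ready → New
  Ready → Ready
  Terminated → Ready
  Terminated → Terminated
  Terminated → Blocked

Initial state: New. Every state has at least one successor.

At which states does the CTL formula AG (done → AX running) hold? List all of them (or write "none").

States satisfying done → AX running: {New, Running, Ready, Terminated}.
States satisfying AG (done → AX running): ∅.

none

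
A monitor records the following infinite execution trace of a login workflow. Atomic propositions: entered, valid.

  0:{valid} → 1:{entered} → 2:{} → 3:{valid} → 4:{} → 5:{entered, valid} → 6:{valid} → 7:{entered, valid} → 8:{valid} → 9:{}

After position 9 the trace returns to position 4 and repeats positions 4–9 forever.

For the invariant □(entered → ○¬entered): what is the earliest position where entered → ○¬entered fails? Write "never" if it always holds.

never

entered → ○¬entered holds at every position 0..9, and those are all the positions the trace ever visits, so the invariant □(entered → ○¬entered) is never violated.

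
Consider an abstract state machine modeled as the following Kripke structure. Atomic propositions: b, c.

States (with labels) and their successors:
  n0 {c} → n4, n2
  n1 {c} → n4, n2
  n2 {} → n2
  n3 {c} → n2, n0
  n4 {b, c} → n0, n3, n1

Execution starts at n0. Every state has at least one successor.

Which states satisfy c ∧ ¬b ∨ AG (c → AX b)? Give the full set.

{n0, n1, n2, n3}

States satisfying ¬b: {n0, n1, n2, n3}.
States satisfying c ∧ ¬b: {n0, n1, n3}.
States satisfying c → AX b: {n2}.
States satisfying AG (c → AX b): {n2}.
States satisfying c ∧ ¬b ∨ AG (c → AX b): {n0, n1, n2, n3}.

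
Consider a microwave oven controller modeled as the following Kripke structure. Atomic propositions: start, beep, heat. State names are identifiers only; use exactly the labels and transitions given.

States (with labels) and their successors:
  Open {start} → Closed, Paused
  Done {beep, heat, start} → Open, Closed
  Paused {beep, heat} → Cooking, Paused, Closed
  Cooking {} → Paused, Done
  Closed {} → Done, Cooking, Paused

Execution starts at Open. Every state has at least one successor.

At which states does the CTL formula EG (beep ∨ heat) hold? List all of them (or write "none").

{Paused}

States satisfying beep ∨ heat: {Done, Paused}.
States satisfying EG (beep ∨ heat): {Paused}.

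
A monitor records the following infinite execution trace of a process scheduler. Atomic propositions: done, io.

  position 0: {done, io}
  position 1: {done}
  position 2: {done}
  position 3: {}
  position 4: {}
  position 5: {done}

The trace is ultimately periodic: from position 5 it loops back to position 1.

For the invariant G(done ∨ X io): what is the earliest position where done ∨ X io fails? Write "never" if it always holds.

Check done ∨ X io at each position in order: 0 ✓, 1 ✓, 2 ✓.
At position 3 the labels are {} and the next position 4 has {}, so done ∨ X io is false there. This is the first violation.

3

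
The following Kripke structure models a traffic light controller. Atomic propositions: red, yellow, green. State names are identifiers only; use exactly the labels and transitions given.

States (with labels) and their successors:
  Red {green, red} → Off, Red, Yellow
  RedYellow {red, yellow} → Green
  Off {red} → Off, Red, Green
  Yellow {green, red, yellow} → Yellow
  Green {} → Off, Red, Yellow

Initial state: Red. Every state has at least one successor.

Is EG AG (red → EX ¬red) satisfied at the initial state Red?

Violated

States satisfying AG (red → EX ¬red): ∅.
States satisfying EG AG (red → EX ¬red): ∅.
No suitable path/successor from Red witnesses the formula.
Red ∉ Sat(EG AG (red → EX ¬red)).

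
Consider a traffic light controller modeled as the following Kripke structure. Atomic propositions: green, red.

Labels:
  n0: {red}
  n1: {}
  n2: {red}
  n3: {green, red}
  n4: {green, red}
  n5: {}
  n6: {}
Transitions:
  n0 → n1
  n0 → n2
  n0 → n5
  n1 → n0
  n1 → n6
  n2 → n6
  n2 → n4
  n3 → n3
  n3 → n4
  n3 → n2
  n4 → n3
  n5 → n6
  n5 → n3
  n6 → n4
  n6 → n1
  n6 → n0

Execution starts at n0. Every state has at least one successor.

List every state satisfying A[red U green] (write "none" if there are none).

States satisfying red: {n0, n2, n3, n4}.
States satisfying green: {n3, n4}.
States satisfying A[red U green]: {n3, n4}.

{n3, n4}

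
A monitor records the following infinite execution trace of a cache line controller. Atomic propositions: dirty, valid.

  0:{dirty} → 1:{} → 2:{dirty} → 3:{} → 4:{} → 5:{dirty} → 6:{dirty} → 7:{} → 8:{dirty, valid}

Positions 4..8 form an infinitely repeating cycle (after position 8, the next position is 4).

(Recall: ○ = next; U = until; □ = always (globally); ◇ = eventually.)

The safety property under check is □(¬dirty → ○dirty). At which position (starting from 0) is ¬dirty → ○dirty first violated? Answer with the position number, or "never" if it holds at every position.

Check ¬dirty → ○dirty at each position in order: 0 ✓, 1 ✓, 2 ✓.
At position 3 the labels are {} and the next position 4 has {}, so ¬dirty → ○dirty is false there. This is the first violation.

3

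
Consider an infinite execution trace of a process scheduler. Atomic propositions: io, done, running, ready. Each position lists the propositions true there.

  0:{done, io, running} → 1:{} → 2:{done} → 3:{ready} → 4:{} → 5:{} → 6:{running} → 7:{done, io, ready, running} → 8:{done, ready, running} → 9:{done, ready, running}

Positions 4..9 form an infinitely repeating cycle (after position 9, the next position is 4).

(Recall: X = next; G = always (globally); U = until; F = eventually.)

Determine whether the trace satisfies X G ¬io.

No

The position after 0 is 1; G ¬io is false there.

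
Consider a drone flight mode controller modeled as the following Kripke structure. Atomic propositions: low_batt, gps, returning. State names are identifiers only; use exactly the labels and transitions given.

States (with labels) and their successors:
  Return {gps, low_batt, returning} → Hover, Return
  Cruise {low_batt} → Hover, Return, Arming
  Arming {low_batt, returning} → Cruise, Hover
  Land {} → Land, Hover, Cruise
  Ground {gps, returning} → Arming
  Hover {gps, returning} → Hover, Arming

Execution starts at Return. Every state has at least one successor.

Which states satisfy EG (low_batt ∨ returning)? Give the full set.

{Return, Cruise, Arming, Ground, Hover}

States satisfying low_batt ∨ returning: {Return, Cruise, Arming, Ground, Hover}.
States satisfying EG (low_batt ∨ returning): {Return, Cruise, Arming, Ground, Hover}.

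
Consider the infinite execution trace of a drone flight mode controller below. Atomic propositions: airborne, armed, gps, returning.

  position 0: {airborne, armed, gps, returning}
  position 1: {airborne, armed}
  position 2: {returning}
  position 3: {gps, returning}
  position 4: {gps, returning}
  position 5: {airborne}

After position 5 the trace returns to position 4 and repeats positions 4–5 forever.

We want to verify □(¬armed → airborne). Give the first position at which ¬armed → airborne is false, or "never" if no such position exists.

2

Check ¬armed → airborne at each position in order: 0 ✓, 1 ✓.
At position 2 the labels are {returning}, so ¬armed → airborne is false there. This is the first violation.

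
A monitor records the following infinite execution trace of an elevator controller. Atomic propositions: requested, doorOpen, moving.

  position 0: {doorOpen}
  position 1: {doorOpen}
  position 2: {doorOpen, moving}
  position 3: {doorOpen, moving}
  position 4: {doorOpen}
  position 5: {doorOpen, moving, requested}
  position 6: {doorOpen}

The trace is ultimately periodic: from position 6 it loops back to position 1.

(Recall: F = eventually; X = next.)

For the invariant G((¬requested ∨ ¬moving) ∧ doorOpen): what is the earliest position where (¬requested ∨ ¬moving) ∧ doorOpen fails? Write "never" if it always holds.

Check (¬requested ∨ ¬moving) ∧ doorOpen at each position in order: 0 ✓, 1 ✓, 2 ✓, 3 ✓, 4 ✓.
At position 5 the labels are {doorOpen, moving, requested}, so (¬requested ∨ ¬moving) ∧ doorOpen is false there. This is the first violation.

5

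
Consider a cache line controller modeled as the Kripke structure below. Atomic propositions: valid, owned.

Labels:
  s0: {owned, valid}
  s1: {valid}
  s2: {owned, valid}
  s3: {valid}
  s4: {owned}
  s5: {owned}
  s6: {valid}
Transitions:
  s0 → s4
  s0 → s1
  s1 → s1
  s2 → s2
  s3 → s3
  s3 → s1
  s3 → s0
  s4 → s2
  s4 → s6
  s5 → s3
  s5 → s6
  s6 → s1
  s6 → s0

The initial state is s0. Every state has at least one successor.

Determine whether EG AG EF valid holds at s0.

States satisfying AG EF valid: {s0, s1, s2, s3, s4, s5, s6}.
States satisfying EG AG EF valid: {s0, s1, s2, s3, s4, s5, s6}.
s0 ∈ Sat(EG AG EF valid).

Satisfied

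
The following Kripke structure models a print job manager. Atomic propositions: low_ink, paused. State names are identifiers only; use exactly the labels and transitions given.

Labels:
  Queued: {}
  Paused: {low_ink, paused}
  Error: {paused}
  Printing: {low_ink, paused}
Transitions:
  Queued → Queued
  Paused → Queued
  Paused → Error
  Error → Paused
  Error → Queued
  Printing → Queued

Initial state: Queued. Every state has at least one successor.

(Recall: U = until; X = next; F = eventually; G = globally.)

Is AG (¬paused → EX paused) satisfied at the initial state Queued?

States satisfying ¬paused → EX paused: {Paused, Error, Printing}.
States satisfying AG (¬paused → EX paused): ∅.
Queued is reachable from Queued and violates ¬paused → EX paused, so AG fails at Queued.
Queued ∉ Sat(AG (¬paused → EX paused)).

No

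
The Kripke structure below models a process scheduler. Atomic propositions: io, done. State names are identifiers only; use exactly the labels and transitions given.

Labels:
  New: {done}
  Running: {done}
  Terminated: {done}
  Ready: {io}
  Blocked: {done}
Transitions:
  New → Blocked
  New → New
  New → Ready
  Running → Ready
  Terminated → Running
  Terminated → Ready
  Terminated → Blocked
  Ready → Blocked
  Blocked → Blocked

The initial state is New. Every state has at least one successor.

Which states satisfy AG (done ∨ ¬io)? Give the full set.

{Blocked}

States satisfying done ∨ ¬io: {New, Running, Terminated, Blocked}.
States satisfying AG (done ∨ ¬io): {Blocked}.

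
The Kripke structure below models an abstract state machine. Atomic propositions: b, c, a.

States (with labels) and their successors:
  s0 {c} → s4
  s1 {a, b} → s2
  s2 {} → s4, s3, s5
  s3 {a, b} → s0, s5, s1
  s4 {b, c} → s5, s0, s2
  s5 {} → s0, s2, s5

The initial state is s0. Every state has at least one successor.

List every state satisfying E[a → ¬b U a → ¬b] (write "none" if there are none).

States satisfying a → ¬b: {s0, s2, s4, s5}.
States satisfying E[a → ¬b U a → ¬b]: {s0, s2, s4, s5}.

{s0, s2, s4, s5}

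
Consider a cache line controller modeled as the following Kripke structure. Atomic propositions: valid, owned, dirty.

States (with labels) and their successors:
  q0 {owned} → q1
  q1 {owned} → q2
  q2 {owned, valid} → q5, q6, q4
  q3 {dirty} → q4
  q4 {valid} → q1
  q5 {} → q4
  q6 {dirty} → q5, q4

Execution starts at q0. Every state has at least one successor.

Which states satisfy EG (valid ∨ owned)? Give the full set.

States satisfying valid ∨ owned: {q0, q1, q2, q4}.
States satisfying EG (valid ∨ owned): {q0, q1, q2, q4}.

{q0, q1, q2, q4}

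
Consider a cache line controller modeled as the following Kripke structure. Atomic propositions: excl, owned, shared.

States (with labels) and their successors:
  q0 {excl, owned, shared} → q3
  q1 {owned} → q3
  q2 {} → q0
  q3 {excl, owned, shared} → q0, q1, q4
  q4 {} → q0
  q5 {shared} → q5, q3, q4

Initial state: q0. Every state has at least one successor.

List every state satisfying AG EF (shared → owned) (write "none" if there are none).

States satisfying EF (shared → owned): {q0, q1, q2, q3, q4, q5}.
States satisfying AG EF (shared → owned): {q0, q1, q2, q3, q4, q5}.

{q0, q1, q2, q3, q4, q5}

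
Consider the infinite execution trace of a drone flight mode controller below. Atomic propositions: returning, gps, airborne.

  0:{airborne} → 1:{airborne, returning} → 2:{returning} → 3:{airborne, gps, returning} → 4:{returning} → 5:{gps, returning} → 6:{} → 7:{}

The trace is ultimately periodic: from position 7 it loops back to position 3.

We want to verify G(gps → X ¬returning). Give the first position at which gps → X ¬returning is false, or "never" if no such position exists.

Check gps → X ¬returning at each position in order: 0 ✓, 1 ✓, 2 ✓.
At position 3 the labels are {airborne, gps, returning} and the next position 4 has {returning}, so gps → X ¬returning is false there. This is the first violation.

3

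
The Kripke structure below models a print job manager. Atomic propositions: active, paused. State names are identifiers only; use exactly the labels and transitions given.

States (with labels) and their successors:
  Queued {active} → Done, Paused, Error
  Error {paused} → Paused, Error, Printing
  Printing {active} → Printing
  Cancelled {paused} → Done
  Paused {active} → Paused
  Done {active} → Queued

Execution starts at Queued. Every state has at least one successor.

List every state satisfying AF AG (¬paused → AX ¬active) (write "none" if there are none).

none

States satisfying AG (¬paused → AX ¬active): ∅.
States satisfying AF AG (¬paused → AX ¬active): ∅.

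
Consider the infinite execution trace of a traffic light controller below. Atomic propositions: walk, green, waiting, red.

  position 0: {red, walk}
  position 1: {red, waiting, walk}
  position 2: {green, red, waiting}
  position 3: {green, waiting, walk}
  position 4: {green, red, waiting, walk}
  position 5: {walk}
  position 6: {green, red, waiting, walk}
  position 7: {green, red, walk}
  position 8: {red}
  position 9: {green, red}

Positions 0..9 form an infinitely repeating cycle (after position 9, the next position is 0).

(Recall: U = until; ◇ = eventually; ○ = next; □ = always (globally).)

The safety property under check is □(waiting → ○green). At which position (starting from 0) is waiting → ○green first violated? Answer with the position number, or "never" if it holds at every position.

4

Check waiting → ○green at each position in order: 0 ✓, 1 ✓, 2 ✓, 3 ✓.
At position 4 the labels are {green, red, waiting, walk} and the next position 5 has {walk}, so waiting → ○green is false there. This is the first violation.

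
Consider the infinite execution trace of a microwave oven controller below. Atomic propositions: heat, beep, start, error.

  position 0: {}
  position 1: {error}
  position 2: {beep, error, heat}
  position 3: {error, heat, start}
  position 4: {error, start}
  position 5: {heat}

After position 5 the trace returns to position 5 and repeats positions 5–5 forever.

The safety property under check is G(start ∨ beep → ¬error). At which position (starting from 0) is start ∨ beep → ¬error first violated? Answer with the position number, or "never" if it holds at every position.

2

Check start ∨ beep → ¬error at each position in order: 0 ✓, 1 ✓.
At position 2 the labels are {beep, error, heat}, so start ∨ beep → ¬error is false there. This is the first violation.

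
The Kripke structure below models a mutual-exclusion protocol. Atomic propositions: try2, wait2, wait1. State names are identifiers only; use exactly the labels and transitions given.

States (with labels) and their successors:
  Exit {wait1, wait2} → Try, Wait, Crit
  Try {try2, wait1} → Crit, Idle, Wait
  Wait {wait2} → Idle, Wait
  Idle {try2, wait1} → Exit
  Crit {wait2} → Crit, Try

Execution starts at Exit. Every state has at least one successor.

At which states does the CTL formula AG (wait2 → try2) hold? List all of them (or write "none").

States satisfying wait2 → try2: {Try, Idle}.
States satisfying AG (wait2 → try2): ∅.

none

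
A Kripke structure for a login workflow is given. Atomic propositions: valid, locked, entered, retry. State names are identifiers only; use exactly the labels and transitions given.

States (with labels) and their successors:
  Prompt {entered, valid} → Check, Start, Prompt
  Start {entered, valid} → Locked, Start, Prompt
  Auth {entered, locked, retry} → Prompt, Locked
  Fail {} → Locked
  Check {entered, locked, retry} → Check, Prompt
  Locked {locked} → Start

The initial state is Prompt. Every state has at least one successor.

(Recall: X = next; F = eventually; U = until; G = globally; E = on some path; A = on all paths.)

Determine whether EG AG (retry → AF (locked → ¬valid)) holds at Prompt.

Yes

States satisfying AG (retry → AF (locked → ¬valid)): {Prompt, Start, Auth, Fail, Check, Locked}.
States satisfying EG AG (retry → AF (locked → ¬valid)): {Prompt, Start, Auth, Fail, Check, Locked}.
Prompt ∈ Sat(EG AG (retry → AF (locked → ¬valid))).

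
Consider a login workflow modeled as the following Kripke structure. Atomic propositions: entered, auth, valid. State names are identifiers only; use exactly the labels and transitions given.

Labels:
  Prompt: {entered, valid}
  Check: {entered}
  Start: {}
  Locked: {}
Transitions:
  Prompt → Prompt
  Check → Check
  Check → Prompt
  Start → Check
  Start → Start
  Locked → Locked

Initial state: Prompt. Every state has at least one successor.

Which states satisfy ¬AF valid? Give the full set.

{Check, Start, Locked}

States satisfying valid: {Prompt}.
States satisfying AF valid: {Prompt}.
States satisfying ¬AF valid: {Check, Start, Locked}.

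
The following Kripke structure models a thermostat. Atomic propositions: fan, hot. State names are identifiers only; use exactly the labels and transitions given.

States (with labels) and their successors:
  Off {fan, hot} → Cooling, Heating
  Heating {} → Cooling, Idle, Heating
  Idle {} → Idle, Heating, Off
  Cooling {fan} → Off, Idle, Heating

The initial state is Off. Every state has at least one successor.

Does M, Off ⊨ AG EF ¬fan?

Yes

States satisfying EF ¬fan: {Off, Heating, Idle, Cooling}.
States satisfying AG EF ¬fan: {Off, Heating, Idle, Cooling}.
Every state reachable from Off satisfies EF ¬fan.
Off ∈ Sat(AG EF ¬fan).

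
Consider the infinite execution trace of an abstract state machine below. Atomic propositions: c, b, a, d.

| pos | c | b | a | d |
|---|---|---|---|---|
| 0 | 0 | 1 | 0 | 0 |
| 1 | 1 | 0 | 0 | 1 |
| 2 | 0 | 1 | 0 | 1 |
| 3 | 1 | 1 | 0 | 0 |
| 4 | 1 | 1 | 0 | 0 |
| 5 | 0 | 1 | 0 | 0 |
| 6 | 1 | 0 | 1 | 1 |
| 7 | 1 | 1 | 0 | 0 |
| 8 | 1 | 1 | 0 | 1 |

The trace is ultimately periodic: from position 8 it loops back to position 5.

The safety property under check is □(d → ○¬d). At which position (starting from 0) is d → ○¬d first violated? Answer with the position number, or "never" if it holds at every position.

Check d → ○¬d at each position in order: 0 ✓.
At position 1 the labels are {c, d} and the next position 2 has {b, d}, so d → ○¬d is false there. This is the first violation.

1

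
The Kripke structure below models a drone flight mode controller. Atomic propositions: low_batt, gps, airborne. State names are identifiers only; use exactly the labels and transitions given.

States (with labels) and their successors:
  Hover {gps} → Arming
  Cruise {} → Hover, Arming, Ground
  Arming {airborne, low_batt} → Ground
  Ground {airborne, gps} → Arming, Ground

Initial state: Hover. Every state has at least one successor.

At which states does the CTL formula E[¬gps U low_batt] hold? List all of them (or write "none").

States satisfying ¬gps: {Cruise, Arming}.
States satisfying low_batt: {Arming}.
States satisfying E[¬gps U low_batt]: {Cruise, Arming}.

{Cruise, Arming}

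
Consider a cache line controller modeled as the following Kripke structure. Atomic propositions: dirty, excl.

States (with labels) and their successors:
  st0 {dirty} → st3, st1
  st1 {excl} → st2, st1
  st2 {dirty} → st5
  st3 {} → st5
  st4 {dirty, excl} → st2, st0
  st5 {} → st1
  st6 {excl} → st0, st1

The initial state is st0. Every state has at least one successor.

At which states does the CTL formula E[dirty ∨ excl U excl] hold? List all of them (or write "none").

{st0, st1, st4, st6}

States satisfying dirty ∨ excl: {st0, st1, st2, st4, st6}.
States satisfying excl: {st1, st4, st6}.
States satisfying E[dirty ∨ excl U excl]: {st0, st1, st4, st6}.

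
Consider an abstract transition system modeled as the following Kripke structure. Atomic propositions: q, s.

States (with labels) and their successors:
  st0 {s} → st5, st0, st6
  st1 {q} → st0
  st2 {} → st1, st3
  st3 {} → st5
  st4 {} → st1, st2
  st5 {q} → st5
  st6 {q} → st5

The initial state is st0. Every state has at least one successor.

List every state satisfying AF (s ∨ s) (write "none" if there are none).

{st0, st1}

States satisfying s ∨ s: {st0}.
States satisfying AF (s ∨ s): {st0, st1}.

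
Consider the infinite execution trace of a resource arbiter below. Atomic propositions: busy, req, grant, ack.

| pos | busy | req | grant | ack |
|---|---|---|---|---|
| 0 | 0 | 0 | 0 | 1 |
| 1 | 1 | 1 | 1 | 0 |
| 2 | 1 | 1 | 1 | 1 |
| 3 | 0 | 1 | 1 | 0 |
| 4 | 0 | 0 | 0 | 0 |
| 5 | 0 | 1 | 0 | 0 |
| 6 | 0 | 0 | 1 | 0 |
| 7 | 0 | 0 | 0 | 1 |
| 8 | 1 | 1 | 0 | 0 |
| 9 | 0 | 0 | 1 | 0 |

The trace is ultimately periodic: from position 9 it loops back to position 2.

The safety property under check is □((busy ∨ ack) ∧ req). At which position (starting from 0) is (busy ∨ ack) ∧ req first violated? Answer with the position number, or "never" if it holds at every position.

0

At position 0 the labels are {ack}, so (busy ∨ ack) ∧ req is false there. This is the first violation.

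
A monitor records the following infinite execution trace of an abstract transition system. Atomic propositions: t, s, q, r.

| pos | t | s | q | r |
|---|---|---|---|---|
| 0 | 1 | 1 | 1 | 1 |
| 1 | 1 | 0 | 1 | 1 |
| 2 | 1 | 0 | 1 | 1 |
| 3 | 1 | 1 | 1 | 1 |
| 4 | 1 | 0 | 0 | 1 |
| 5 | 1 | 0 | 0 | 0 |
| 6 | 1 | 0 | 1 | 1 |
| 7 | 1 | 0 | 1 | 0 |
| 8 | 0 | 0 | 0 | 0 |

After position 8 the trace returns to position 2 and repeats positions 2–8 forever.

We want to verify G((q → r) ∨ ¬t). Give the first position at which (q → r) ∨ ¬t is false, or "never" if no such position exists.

7

Check (q → r) ∨ ¬t at each position in order: 0 ✓, 1 ✓, 2 ✓, 3 ✓, 4 ✓, 5 ✓, 6 ✓.
At position 7 the labels are {q, t}, so (q → r) ∨ ¬t is false there. This is the first violation.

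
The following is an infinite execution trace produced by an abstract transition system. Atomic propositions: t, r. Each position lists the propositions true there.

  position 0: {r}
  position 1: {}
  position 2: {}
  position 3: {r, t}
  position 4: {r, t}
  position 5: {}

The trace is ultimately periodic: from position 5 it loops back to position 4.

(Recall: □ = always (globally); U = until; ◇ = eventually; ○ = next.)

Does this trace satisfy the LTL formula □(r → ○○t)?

No

r → ○○t must hold at every position from 0 onward. It fails at position 0, so □(r → ○○t) is false.
Positions where r holds: 0, 3, 4.
Check ○○t at each: 0→fails, 3→fails, 4→ok.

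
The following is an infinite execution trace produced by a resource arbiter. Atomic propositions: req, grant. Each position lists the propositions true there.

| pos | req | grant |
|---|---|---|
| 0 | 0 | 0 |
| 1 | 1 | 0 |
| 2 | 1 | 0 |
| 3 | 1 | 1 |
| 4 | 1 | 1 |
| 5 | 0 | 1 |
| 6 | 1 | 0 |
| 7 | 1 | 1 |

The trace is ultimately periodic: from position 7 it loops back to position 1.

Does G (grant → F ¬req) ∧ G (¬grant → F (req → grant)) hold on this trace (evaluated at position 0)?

Yes

grant → F ¬req holds at every position 0..7, and those are all positions ever visited, so G (grant → F ¬req) holds.
Positions where grant holds: 3, 4, 5, 7.
Check F ¬req at each: 3→ok, 4→ok, 5→ok, 7→ok.
¬grant → F (req → grant) holds at every position 0..7, and those are all positions ever visited, so G (¬grant → F (req → grant)) holds.
Positions where ¬grant holds: 0, 1, 2, 6.
Check F (req → grant) at each: 0→ok, 1→ok, 2→ok, 6→ok.
At position 0: G (grant → F ¬req) is true; G (¬grant → F (req → grant)) is true; so G (grant → F ¬req) ∧ G (¬grant → F (req → grant)) is true.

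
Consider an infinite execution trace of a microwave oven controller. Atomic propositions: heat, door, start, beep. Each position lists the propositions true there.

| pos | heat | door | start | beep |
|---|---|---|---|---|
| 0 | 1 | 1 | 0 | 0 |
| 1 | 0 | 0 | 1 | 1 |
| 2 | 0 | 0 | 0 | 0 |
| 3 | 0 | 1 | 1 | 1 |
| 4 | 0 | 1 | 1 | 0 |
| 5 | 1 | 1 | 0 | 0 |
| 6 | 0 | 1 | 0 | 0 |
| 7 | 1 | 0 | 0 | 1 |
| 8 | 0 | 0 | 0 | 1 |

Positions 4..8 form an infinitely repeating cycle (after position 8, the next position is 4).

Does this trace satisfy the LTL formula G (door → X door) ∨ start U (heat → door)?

door → X door must hold at every position from 0 onward. It fails at position 0, so G (door → X door) is false.
Positions where door holds: 0, 3, 4, 5, 6.
Check X door at each: 0→fails, 3→ok, 4→ok, 5→ok, 6→fails.
Walking from position 0: heat → door first holds at position 0, and start holds at every earlier position along the way, so start U (heat → door) holds.
At position 0: G (door → X door) is false; start U (heat → door) is true; so G (door → X door) ∨ start U (heat → door) is true.

Satisfied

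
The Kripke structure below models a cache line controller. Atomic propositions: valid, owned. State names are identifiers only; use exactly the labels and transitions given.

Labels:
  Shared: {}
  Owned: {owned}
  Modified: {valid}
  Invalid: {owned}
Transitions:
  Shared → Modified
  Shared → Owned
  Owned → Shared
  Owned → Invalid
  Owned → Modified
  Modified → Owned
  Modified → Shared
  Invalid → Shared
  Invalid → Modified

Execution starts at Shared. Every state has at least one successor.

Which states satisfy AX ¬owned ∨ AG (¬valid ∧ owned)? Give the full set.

States satisfying ¬owned: {Shared, Modified}.
States satisfying AX ¬owned: {Invalid}.
States satisfying ¬valid ∧ owned: {Owned, Invalid}.
States satisfying AG (¬valid ∧ owned): ∅.
States satisfying AX ¬owned ∨ AG (¬valid ∧ owned): {Invalid}.

{Invalid}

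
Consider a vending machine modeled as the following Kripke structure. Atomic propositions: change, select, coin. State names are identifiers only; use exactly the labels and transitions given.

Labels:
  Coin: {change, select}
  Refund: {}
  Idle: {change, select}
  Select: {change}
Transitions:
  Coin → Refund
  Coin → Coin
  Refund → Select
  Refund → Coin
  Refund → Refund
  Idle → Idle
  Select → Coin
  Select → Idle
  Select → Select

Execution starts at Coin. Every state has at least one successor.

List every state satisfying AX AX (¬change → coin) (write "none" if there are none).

{Idle}

States satisfying AX (¬change → coin): {Idle, Select}.
States satisfying AX AX (¬change → coin): {Idle}.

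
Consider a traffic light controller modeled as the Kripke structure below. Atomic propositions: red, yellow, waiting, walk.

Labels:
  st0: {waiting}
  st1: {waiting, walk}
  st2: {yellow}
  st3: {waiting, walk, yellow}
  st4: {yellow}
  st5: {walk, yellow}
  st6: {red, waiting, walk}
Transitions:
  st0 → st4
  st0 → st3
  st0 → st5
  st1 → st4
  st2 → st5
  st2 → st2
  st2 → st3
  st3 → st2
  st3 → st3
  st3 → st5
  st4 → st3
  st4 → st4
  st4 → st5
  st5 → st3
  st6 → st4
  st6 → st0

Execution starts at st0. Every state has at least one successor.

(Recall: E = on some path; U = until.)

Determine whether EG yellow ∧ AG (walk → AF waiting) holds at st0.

States satisfying yellow: {st2, st3, st4, st5}.
States satisfying EG yellow: {st2, st3, st4, st5}.
States satisfying walk → AF waiting: {st0, st1, st2, st3, st4, st5, st6}.
States satisfying AG (walk → AF waiting): {st0, st1, st2, st3, st4, st5, st6}.
States satisfying EG yellow ∧ AG (walk → AF waiting): {st2, st3, st4, st5}.
st0 ∉ Sat(EG yellow ∧ AG (walk → AF waiting)).

No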